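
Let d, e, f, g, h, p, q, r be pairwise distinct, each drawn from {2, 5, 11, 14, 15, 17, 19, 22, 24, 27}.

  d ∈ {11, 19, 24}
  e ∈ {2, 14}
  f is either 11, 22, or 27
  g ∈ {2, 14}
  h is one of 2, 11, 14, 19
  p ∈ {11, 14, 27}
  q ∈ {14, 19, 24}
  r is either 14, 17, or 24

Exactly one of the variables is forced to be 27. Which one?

p

The 8 variables together cover exactly {2, 11, 14, 17, 19, 22, 24, 27} — 8 values for 8 variables — and 17 appears only in r's list, so r = 17.
The 7 still-open variables together cover exactly {2, 11, 14, 19, 22, 24, 27} — 7 values for 7 variables — and 22 appears only in f's list, so f = 22.
The 6 still-open variables draw from only 6 values {2, 11, 14, 19, 24, 27}, so each is used; only p can be 27, hence p = 27.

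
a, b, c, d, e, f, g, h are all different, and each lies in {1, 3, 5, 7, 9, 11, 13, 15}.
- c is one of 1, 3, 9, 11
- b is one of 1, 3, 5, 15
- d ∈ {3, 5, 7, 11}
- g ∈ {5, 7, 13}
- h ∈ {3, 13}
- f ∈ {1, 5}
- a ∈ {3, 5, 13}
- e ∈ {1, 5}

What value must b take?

15

The 8 variables draw from only 8 values {1, 3, 5, 7, 9, 11, 13, 15}, so each is used; only c can be 9, hence c = 9.
Among the 7 still-open variables, 11 fits only d (and all 7 values in {1, 3, 5, 7, 11, 13, 15} must be used), so d = 11.
Among the 6 still-open variables, 7 fits only g (and all 6 values in {1, 3, 5, 7, 13, 15} must be used), so g = 7.
The 5 still-open variables together cover exactly {1, 3, 5, 13, 15} — 5 values for 5 variables — and 15 appears only in b's list, so b = 15.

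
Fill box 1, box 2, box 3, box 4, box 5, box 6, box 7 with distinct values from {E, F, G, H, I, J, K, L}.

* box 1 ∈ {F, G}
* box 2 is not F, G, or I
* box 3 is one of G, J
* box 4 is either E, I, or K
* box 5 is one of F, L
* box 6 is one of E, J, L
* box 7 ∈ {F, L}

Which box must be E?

The 2 variables box 5 and box 7 are confined to {F, L}, which locks those values in; drop them from box 1, box 2, box 6.
That leaves box 1 = G. So box 3 can't be G.
box 3's domain is down to {J}, so box 3 = J. Strike J from box 2, box 6.
So E goes to box 6.

box 6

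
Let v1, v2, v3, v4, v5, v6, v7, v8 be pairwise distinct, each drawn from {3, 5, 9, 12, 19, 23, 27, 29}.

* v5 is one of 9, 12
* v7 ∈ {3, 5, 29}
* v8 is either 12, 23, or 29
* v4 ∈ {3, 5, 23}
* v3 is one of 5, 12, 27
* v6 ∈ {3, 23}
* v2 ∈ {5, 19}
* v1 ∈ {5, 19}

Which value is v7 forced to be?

The 8 variables draw from only 8 values {3, 5, 9, 12, 19, 23, 27, 29}, so each is used; only v5 can be 9, hence v5 = 9.
The 7 still-open variables draw from only 7 values {3, 5, 12, 19, 23, 27, 29}, so each is used; only v3 can be 27, hence v3 = 27.
Among the 6 still-open variables, 12 fits only v8 (and all 6 values in {3, 5, 12, 19, 23, 29} must be used), so v8 = 12.
The 5 still-open variables together cover exactly {3, 5, 19, 23, 29} — 5 values for 5 variables — and 29 appears only in v7's list, so v7 = 29.

29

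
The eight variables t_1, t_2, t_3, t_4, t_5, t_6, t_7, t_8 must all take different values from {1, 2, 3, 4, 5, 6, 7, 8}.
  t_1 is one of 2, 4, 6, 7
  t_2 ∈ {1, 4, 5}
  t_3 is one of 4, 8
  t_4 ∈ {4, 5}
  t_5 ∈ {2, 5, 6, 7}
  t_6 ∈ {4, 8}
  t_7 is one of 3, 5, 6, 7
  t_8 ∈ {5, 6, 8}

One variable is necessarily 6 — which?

t_8

The 8 variables together cover exactly {1, 2, 3, 4, 5, 6, 7, 8} — 8 values for 8 variables — and 1 appears only in t_2's list, so t_2 = 1.
The 7 still-open variables together cover exactly {2, 3, 4, 5, 6, 7, 8} — 7 values for 7 variables — and 3 appears only in t_7's list, so t_7 = 3.
t_3 and t_6 share exactly the 2 values {4, 8}; by pigeonhole those values go to them, so strike 4, 8 from t_1, t_4, t_8.
t_4 has just one choice, so t_4 = 5. Remove 5 from t_5, t_8.
So 6 goes to t_8.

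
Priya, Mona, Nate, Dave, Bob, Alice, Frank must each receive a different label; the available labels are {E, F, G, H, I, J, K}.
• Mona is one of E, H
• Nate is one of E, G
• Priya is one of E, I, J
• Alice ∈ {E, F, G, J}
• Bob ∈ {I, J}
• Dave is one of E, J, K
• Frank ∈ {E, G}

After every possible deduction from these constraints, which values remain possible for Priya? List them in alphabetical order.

Among the 7 variables, F fits only Alice (and all 7 values in {E, F, G, H, I, J, K} must be used), so Alice = F.
The 6 still-open variables draw from only 6 values {E, G, H, I, J, K}, so each is used; only Mona can be H, hence Mona = H.
Among the 5 still-open variables, K fits only Dave (and all 5 values in {E, G, I, J, K} must be used), so Dave = K.
Nate and Frank between them cover only {E, G} — a naked pair. Remove those values from Priya.
No further eliminations apply; Priya can still be any of I, J.

I, J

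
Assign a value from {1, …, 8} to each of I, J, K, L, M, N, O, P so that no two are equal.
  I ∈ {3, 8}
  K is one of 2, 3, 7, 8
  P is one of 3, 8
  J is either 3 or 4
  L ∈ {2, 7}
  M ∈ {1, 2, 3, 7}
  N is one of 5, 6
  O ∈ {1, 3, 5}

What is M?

1

Among the 8 variables, 4 fits only J (and all 8 values in {1, 2, 3, 4, 5, 6, 7, 8} must be used), so J = 4.
The 7 still-open variables together cover exactly {1, 2, 3, 5, 6, 7, 8} — 7 values for 7 variables — and 6 appears only in N's list, so N = 6.
The 6 still-open variables draw from only 6 values {1, 2, 3, 5, 7, 8}, so each is used; only O can be 5, hence O = 5.
Among the 5 still-open variables, 1 fits only M (and all 5 values in {1, 2, 3, 7, 8} must be used), so M = 1.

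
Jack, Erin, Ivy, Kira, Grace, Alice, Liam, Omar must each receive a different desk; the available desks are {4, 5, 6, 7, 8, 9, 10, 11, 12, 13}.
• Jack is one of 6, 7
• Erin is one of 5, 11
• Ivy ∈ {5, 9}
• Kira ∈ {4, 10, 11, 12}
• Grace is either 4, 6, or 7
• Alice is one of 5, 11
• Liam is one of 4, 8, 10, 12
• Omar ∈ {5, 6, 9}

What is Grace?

4

The 2 variables Erin and Alice are confined to {5, 11}, which locks those values in; drop them from Ivy, Kira, Omar.
That leaves Ivy = 9. Remove 9 from Omar.
That leaves Omar = 6. Eliminate 6 elsewhere: Jack, Grace.
That leaves Jack = 7. So Grace can't be 7.
So Grace = 4.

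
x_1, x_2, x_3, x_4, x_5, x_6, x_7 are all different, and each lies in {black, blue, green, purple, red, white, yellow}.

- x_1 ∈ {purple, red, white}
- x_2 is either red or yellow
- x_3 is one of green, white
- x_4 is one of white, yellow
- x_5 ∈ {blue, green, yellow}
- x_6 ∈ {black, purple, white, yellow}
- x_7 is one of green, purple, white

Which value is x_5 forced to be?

blue

Among the 7 variables, black fits only x_6 (and all 7 values in {black, blue, green, purple, red, white, yellow} must be used), so x_6 = black.
Among the 6 still-open variables, blue fits only x_5 (and all 6 values in {blue, green, purple, red, white, yellow} must be used), so x_5 = blue.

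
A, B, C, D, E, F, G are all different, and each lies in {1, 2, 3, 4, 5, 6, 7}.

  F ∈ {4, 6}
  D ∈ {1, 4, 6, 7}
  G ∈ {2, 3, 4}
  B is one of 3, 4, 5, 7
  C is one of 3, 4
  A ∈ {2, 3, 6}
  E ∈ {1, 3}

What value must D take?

Among the 7 variables, 5 fits only B (and all 7 values in {1, 2, 3, 4, 5, 6, 7} must be used), so B = 5.
The 6 still-open variables draw from only 6 values {1, 2, 3, 4, 6, 7}, so each is used; only D can be 7, hence D = 7.

7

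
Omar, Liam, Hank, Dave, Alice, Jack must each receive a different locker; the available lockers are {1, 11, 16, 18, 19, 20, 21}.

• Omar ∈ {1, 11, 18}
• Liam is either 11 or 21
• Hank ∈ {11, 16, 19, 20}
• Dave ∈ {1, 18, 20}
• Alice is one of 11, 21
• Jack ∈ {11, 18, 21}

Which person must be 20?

Dave

Liam and Alice share exactly the 2 values {11, 21}; by pigeonhole those values go to them, so strike 11, 21 from Omar, Hank, Jack.
Jack's domain is down to {18}, so Jack = 18. Remove 18 from Omar, Dave.
Omar has just one choice, so Omar = 1. So Dave can't be 1.
So 20 goes to Dave.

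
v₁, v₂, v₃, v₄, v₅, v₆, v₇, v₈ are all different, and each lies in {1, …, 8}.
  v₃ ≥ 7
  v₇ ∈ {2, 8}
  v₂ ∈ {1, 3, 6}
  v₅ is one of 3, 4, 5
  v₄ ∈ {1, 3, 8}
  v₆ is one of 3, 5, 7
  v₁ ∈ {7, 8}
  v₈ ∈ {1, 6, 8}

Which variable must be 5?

v₆

Among the 8 variables, 2 fits only v₇ (and all 8 values in {1, 2, 3, 4, 5, 6, 7, 8} must be used), so v₇ = 2.
The 7 still-open variables together cover exactly {1, 3, 4, 5, 6, 7, 8} — 7 values for 7 variables — and 4 appears only in v₅'s list, so v₅ = 4.
The 6 still-open variables together cover exactly {1, 3, 5, 6, 7, 8} — 6 values for 6 variables — and 5 appears only in v₆'s list, so v₆ = 5.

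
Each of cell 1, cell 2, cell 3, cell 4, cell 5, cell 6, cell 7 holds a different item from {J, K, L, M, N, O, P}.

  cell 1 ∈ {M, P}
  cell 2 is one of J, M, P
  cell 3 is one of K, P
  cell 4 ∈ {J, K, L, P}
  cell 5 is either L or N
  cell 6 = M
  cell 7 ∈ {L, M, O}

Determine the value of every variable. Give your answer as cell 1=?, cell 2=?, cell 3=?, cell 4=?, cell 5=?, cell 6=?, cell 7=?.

cell 1=P, cell 2=J, cell 3=K, cell 4=L, cell 5=N, cell 6=M, cell 7=O

cell 6's domain is down to {M}, so cell 6 = M. Eliminate M elsewhere: cell 1, cell 2, cell 7.
cell 1 has just one choice, so cell 1 = P. Remove P from cell 2, cell 3, cell 4.
That leaves cell 2 = J. Strike J from cell 4.
cell 3 must be K (only option left). Eliminate K elsewhere: cell 4.
That leaves cell 4 = L. Strike L from cell 5, cell 7.
cell 5 has just one choice, so cell 5 = N.
cell 7's domain is down to {O}, so cell 7 = O.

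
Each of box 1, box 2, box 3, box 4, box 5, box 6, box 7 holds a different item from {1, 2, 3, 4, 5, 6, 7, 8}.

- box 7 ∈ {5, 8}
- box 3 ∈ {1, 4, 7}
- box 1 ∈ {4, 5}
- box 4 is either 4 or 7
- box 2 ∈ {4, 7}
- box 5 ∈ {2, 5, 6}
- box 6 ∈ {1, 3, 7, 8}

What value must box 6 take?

box 2 and box 4 between them cover only {4, 7} — a naked pair. Remove those values from box 1, box 3, box 6.
box 1's domain is down to {5}, so box 1 = 5. Remove 5 from box 5, box 7.
box 3 has just one choice, so box 3 = 1. Remove 1 from box 6.
box 7 must be 8 (only option left). Remove 8 from box 6.
So box 6 = 3.

3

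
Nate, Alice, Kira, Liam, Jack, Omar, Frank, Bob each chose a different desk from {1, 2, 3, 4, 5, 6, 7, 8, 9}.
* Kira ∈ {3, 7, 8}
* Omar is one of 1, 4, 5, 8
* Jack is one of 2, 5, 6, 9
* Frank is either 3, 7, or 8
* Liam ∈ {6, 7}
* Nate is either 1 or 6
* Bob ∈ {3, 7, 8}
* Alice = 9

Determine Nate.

Alice must be 9 (only option left). So Jack can't be 9.
The 3 variables Kira, Frank, Bob are confined to {3, 7, 8}, which locks those values in; drop them from Liam, Omar.
Liam must be 6 (only option left). Strike 6 from Nate, Jack.
So Nate = 1.

1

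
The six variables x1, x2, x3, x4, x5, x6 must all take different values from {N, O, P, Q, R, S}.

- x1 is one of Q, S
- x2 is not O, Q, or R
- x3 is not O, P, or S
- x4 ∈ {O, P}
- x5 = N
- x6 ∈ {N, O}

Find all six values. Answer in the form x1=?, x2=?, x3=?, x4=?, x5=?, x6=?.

x5 has just one choice, so x5 = N. Remove N from x2, x3, x6.
x6 has just one choice, so x6 = O. So x4 can't be O.
x4 must be P (only option left). So x2 can't be P.
x2 has just one choice, so x2 = S. Eliminate S elsewhere: x1.
That leaves x1 = Q. Eliminate Q elsewhere: x3.
That leaves x3 = R.

x1=Q, x2=S, x3=R, x4=P, x5=N, x6=O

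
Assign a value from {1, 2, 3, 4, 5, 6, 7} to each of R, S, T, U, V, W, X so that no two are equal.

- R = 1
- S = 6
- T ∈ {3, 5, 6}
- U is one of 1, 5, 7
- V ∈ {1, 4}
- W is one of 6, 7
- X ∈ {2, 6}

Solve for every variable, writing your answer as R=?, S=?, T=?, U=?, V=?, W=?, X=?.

R's domain is down to {1}, so R = 1. Eliminate 1 elsewhere: U, V.
S must be 6 (only option left). Remove 6 from T, W, X.
V's domain is down to {4}, so V = 4.
W's domain is down to {7}, so W = 7. Strike 7 from U.
That leaves X = 2.
U's domain is down to {5}, so U = 5. Eliminate 5 elsewhere: T.
T must be 3 (only option left).

R=1, S=6, T=3, U=5, V=4, W=7, X=2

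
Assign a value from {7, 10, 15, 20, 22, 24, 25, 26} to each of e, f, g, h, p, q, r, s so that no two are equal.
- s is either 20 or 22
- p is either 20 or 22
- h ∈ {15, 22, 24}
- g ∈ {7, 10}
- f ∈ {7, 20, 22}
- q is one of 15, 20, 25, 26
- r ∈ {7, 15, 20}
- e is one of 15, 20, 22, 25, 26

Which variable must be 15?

The 8 variables draw from only 8 values {7, 10, 15, 20, 22, 24, 25, 26}, so each is used; only g can be 10, hence g = 10.
The 7 still-open variables draw from only 7 values {7, 15, 20, 22, 24, 25, 26}, so each is used; only h can be 24, hence h = 24.
The 2 variables p and s are confined to {20, 22}, which locks those values in; drop them from e, f, q, r.
That leaves f = 7. Eliminate 7 elsewhere: r.
So 15 goes to r.

r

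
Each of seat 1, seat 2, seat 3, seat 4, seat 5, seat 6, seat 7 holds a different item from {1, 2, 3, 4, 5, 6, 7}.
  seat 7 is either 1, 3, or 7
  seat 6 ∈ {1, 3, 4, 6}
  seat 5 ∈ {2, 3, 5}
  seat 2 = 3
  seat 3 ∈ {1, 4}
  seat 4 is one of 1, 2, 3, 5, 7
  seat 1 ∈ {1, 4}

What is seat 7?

7

seat 2 has just one choice, so seat 2 = 3. Eliminate 3 elsewhere: seat 4, seat 5, seat 6, seat 7.
The 6 still-open variables together cover exactly {1, 2, 4, 5, 6, 7} — 6 values for 6 variables — and 6 appears only in seat 6's list, so seat 6 = 6.
seat 1 and seat 3 between them cover only {1, 4} — a naked pair. Remove those values from seat 4, seat 7.
So seat 7 = 7.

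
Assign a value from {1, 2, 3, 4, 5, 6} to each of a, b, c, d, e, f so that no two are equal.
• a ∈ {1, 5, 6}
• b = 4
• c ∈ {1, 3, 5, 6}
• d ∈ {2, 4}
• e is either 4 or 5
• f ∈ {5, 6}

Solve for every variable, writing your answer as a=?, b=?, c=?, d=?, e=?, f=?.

b's domain is down to {4}, so b = 4. So d, e can't be 4.
That leaves d = 2.
That leaves e = 5. Strike 5 from a, c, f.
f must be 6 (only option left). Eliminate 6 elsewhere: a, c.
a has just one choice, so a = 1. Strike 1 from c.
That leaves c = 3.

a=1, b=4, c=3, d=2, e=5, f=6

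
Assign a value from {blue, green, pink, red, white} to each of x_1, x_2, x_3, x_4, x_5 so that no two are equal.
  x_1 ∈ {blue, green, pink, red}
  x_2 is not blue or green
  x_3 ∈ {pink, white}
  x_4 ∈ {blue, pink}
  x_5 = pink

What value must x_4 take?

x_5 must be pink (only option left). So x_1, x_2, x_3, x_4 can't be pink.
So x_4 = blue.

blue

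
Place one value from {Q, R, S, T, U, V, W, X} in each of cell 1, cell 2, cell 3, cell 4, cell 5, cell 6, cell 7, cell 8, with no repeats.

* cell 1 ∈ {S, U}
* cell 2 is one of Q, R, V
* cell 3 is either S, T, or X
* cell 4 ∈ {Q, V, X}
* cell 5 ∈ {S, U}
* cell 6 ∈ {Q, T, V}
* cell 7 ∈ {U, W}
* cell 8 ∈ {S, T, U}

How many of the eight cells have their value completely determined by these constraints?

4

The 8 variables draw from only 8 values {Q, R, S, T, U, V, W, X}, so each is used; only cell 2 can be R, hence cell 2 = R.
Among the 7 still-open variables, W fits only cell 7 (and all 7 values in {Q, S, T, U, V, W, X} must be used), so cell 7 = W.
cell 1 and cell 5 share exactly the 2 values {S, U}; by pigeonhole those values go to them, so strike S, U from cell 3, cell 8.
cell 8 has just one choice, so cell 8 = T. Eliminate T elsewhere: cell 3, cell 6.
cell 3 must be X (only option left). Remove X from cell 4.
Determined: cell 2=R, cell 3=X, cell 7=W, cell 8=T. The other cells each still have more than one consistent value. That makes 4.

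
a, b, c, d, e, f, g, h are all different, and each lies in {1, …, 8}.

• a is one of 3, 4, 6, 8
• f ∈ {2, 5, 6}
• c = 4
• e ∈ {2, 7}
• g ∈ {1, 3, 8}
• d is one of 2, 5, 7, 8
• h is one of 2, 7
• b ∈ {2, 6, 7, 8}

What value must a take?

3

c must be 4 (only option left). Strike 4 from a.
The 7 still-open variables together cover exactly {1, 2, 3, 5, 6, 7, 8} — 7 values for 7 variables — and 1 appears only in g's list, so g = 1.
The 6 still-open variables draw from only 6 values {2, 3, 5, 6, 7, 8}, so each is used; only a can be 3, hence a = 3.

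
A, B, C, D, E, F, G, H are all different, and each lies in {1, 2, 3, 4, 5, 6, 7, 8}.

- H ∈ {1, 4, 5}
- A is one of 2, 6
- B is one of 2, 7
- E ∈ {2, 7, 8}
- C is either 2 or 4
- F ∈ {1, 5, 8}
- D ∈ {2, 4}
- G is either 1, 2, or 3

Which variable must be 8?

E

The 8 variables together cover exactly {1, 2, 3, 4, 5, 6, 7, 8} — 8 values for 8 variables — and 3 appears only in G's list, so G = 3.
Among the 7 still-open variables, 6 fits only A (and all 7 values in {1, 2, 4, 5, 6, 7, 8} must be used), so A = 6.
C and D share exactly the 2 values {2, 4}; by pigeonhole those values go to them, so strike 2, 4 from B, E, H.
B must be 7 (only option left). Remove 7 from E.
So 8 goes to E.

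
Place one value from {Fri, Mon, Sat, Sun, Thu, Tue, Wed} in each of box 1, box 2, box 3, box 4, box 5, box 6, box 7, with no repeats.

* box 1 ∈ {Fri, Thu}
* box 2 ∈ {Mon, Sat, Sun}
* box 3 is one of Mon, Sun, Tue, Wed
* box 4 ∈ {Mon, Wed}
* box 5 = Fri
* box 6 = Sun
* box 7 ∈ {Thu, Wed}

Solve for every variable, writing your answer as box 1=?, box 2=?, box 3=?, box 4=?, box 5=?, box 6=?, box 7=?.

box 5's domain is down to {Fri}, so box 5 = Fri. Strike Fri from box 1.
That leaves box 6 = Sun. So box 2, box 3 can't be Sun.
That leaves box 1 = Thu. Eliminate Thu elsewhere: box 7.
That leaves box 7 = Wed. Remove Wed from box 3, box 4.
box 4 has just one choice, so box 4 = Mon. Remove Mon from box 2, box 3.
box 2 must be Sat (only option left).
box 3 must be Tue (only option left).

box 1=Thu, box 2=Sat, box 3=Tue, box 4=Mon, box 5=Fri, box 6=Sun, box 7=Wed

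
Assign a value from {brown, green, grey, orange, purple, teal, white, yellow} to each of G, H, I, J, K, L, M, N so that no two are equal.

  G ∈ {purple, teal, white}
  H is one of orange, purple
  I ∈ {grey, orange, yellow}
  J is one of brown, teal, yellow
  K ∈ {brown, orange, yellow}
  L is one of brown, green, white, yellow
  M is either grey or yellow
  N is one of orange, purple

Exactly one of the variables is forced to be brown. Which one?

K

The 8 variables together cover exactly {brown, green, grey, orange, purple, teal, white, yellow} — 8 values for 8 variables — and green appears only in L's list, so L = green.
The 7 still-open variables draw from only 7 values {brown, grey, orange, purple, teal, white, yellow}, so each is used; only G can be white, hence G = white.
The 6 still-open variables draw from only 6 values {brown, grey, orange, purple, teal, yellow}, so each is used; only J can be teal, hence J = teal.
The 5 still-open variables draw from only 5 values {brown, grey, orange, purple, yellow}, so each is used; only K can be brown, hence K = brown.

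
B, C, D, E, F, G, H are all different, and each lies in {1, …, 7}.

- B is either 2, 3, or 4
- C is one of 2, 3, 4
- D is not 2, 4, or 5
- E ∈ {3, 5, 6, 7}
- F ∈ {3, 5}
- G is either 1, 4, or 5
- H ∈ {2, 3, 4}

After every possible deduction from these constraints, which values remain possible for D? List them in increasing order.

B, C, H share exactly the 3 values {2, 3, 4}; by pigeonhole those values go to them, so strike 2, 3, 4 from D, E, F, G.
F must be 5 (only option left). Remove 5 from E, G.
G's domain is down to {1}, so G = 1. Strike 1 from D.
No further eliminations apply; D can still be any of 6, 7.

6, 7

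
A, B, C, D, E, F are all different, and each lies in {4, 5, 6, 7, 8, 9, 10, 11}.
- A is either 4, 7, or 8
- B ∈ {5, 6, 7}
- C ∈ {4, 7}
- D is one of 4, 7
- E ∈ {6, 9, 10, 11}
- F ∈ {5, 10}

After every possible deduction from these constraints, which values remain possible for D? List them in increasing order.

C and D between them cover only {4, 7} — a naked pair. Remove those values from A, B.
A must be 8 (only option left).
No further eliminations apply; D can still be any of 4, 7.

4, 7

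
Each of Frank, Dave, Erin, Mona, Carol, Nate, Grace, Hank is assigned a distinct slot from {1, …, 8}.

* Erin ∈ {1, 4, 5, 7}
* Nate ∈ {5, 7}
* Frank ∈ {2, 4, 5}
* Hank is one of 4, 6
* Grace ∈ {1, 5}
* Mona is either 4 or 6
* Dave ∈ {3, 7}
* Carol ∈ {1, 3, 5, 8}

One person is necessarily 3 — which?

Among the 8 variables, 2 fits only Frank (and all 8 values in {1, 2, 3, 4, 5, 6, 7, 8} must be used), so Frank = 2.
The 7 still-open variables draw from only 7 values {1, 3, 4, 5, 6, 7, 8}, so each is used; only Carol can be 8, hence Carol = 8.
The 6 still-open variables together cover exactly {1, 3, 4, 5, 6, 7} — 6 values for 6 variables — and 3 appears only in Dave's list, so Dave = 3.

Dave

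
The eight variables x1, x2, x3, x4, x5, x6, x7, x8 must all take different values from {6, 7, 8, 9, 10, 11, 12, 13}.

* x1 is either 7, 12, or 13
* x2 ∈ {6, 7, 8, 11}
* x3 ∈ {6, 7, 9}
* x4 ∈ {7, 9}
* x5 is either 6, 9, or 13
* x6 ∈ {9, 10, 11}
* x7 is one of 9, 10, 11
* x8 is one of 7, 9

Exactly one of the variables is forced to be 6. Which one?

The 8 variables together cover exactly {6, 7, 8, 9, 10, 11, 12, 13} — 8 values for 8 variables — and 8 appears only in x2's list, so x2 = 8.
The 7 still-open variables draw from only 7 values {6, 7, 9, 10, 11, 12, 13}, so each is used; only x1 can be 12, hence x1 = 12.
Among the 6 still-open variables, 13 fits only x5 (and all 6 values in {6, 7, 9, 10, 11, 13} must be used), so x5 = 13.
Among the 5 still-open variables, 6 fits only x3 (and all 5 values in {6, 7, 9, 10, 11} must be used), so x3 = 6.

x3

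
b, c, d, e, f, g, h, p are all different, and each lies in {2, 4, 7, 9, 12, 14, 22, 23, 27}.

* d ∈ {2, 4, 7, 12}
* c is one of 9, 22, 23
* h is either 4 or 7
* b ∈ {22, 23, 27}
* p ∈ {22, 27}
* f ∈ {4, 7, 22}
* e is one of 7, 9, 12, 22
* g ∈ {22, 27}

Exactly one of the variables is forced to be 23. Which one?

The 8 variables together cover exactly {2, 4, 7, 9, 12, 22, 23, 27} — 8 values for 8 variables — and 2 appears only in d's list, so d = 2.
The 7 still-open variables together cover exactly {4, 7, 9, 12, 22, 23, 27} — 7 values for 7 variables — and 12 appears only in e's list, so e = 12.
The 6 still-open variables draw from only 6 values {4, 7, 9, 22, 23, 27}, so each is used; only c can be 9, hence c = 9.
Among the 5 still-open variables, 23 fits only b (and all 5 values in {4, 7, 22, 23, 27} must be used), so b = 23.

b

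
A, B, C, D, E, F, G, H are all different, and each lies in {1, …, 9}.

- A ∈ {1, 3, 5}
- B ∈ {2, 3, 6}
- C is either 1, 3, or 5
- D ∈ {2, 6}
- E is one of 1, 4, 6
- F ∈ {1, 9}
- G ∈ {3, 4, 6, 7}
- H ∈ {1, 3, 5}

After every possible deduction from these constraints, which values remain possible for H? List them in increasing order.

The 8 variables together cover exactly {1, 2, 3, 4, 5, 6, 7, 9} — 8 values for 8 variables — and 7 appears only in G's list, so G = 7.
The 7 still-open variables draw from only 7 values {1, 2, 3, 4, 5, 6, 9}, so each is used; only E can be 4, hence E = 4.
The 6 still-open variables draw from only 6 values {1, 2, 3, 5, 6, 9}, so each is used; only F can be 9, hence F = 9.
A, C, H between them cover only {1, 3, 5} — a naked triple. Remove those values from B.
No further eliminations apply; H can still be any of 1, 3, 5.

1, 3, 5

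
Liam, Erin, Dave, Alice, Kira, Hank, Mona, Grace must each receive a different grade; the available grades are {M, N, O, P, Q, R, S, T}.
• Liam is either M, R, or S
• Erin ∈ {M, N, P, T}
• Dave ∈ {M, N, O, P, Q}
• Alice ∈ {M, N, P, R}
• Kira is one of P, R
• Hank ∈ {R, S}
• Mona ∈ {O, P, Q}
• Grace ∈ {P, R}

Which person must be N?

Alice

The 8 variables together cover exactly {M, N, O, P, Q, R, S, T} — 8 values for 8 variables — and T appears only in Erin's list, so Erin = T.
Kira and Grace between them cover only {P, R} — a naked pair. Remove those values from Liam, Dave, Alice, Hank, Mona.
Hank's domain is down to {S}, so Hank = S. Strike S from Liam.
Liam's domain is down to {M}, so Liam = M. Eliminate M elsewhere: Dave, Alice.
So N goes to Alice.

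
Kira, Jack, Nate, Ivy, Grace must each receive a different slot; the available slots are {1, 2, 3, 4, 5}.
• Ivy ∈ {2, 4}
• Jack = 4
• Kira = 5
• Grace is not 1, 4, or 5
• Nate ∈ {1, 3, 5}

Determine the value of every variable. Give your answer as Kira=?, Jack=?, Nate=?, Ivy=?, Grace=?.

Kira must be 5 (only option left). So Nate can't be 5.
Jack has just one choice, so Jack = 4. Strike 4 from Ivy.
Ivy must be 2 (only option left). Eliminate 2 elsewhere: Grace.
Grace must be 3 (only option left). Remove 3 from Nate.
Nate's domain is down to {1}, so Nate = 1.

Kira=5, Jack=4, Nate=1, Ivy=2, Grace=3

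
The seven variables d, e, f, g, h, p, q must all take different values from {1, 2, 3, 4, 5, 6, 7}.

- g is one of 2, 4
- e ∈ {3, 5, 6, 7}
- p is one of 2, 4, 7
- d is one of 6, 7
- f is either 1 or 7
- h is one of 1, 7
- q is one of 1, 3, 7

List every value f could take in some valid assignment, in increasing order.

The 7 variables together cover exactly {1, 2, 3, 4, 5, 6, 7} — 7 values for 7 variables — and 5 appears only in e's list, so e = 5.
Among the 6 still-open variables, 3 fits only q (and all 6 values in {1, 2, 3, 4, 6, 7} must be used), so q = 3.
The 5 still-open variables draw from only 5 values {1, 2, 4, 6, 7}, so each is used; only d can be 6, hence d = 6.
f and h share exactly the 2 values {1, 7}; by pigeonhole those values go to them, so strike 1, 7 from p.
No further eliminations apply; f can still be any of 1, 7.

1, 7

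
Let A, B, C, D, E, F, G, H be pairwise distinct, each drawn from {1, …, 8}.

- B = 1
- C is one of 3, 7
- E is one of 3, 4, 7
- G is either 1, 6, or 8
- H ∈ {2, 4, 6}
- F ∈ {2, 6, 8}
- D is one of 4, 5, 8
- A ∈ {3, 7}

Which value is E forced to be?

B's domain is down to {1}, so B = 1. Strike 1 from G.
Among the 7 still-open variables, 5 fits only D (and all 7 values in {2, 3, 4, 5, 6, 7, 8} must be used), so D = 5.
A and C share exactly the 2 values {3, 7}; by pigeonhole those values go to them, so strike 3, 7 from E.
So E = 4.

4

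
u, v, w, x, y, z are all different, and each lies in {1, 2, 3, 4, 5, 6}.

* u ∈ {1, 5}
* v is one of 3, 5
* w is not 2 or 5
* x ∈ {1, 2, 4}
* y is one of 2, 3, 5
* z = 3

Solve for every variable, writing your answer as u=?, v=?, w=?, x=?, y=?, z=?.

z's domain is down to {3}, so z = 3. So v, w, y can't be 3.
v's domain is down to {5}, so v = 5. So u, y can't be 5.
y's domain is down to {2}, so y = 2. Remove 2 from x.
u must be 1 (only option left). Strike 1 from w, x.
That leaves x = 4. Strike 4 from w.
That leaves w = 6.

u=1, v=5, w=6, x=4, y=2, z=3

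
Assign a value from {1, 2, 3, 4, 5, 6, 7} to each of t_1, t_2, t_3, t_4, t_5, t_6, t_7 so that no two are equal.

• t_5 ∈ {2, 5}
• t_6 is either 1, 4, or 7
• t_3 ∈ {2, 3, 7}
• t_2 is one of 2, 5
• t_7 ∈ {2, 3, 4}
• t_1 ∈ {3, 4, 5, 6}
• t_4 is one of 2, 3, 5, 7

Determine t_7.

4

Among the 7 variables, 1 fits only t_6 (and all 7 values in {1, 2, 3, 4, 5, 6, 7} must be used), so t_6 = 1.
Among the 6 still-open variables, 6 fits only t_1 (and all 6 values in {2, 3, 4, 5, 6, 7} must be used), so t_1 = 6.
The 5 still-open variables together cover exactly {2, 3, 4, 5, 7} — 5 values for 5 variables — and 4 appears only in t_7's list, so t_7 = 4.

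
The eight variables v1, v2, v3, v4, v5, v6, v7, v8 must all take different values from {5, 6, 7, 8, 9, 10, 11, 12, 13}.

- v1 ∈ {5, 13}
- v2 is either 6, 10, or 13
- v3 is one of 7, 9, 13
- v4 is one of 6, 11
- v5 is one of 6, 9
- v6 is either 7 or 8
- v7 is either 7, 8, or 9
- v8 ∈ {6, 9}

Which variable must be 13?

v3

The 8 variables together cover exactly {5, 6, 7, 8, 9, 10, 11, 13} — 8 values for 8 variables — and 5 appears only in v1's list, so v1 = 5.
The 7 still-open variables together cover exactly {6, 7, 8, 9, 10, 11, 13} — 7 values for 7 variables — and 10 appears only in v2's list, so v2 = 10.
The 6 still-open variables draw from only 6 values {6, 7, 8, 9, 11, 13}, so each is used; only v4 can be 11, hence v4 = 11.
The 5 still-open variables draw from only 5 values {6, 7, 8, 9, 13}, so each is used; only v3 can be 13, hence v3 = 13.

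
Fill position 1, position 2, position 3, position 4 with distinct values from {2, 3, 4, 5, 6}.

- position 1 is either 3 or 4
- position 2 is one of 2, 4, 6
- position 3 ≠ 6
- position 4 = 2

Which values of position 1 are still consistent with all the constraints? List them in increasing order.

3, 4

position 4's domain is down to {2}, so position 4 = 2. Strike 2 from position 2, position 3.
No further eliminations apply; position 1 can still be any of 3, 4.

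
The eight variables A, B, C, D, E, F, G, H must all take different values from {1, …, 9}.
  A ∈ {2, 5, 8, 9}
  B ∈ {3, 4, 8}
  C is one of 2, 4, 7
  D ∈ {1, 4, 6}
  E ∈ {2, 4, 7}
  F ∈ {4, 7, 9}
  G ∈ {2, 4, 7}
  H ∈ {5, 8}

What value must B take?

3

The 3 variables C, E, G are confined to {2, 4, 7}, which locks those values in; drop them from A, B, D, F.
F has just one choice, so F = 9. Strike 9 from A.
A and H share exactly the 2 values {5, 8}; by pigeonhole those values go to them, so strike 5, 8 from B.
So B = 3.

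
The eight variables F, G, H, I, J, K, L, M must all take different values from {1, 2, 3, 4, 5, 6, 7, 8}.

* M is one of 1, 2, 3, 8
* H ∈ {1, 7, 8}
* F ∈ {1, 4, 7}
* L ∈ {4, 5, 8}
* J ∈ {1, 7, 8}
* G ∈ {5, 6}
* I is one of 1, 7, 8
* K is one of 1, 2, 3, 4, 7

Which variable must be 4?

The 8 variables together cover exactly {1, 2, 3, 4, 5, 6, 7, 8} — 8 values for 8 variables — and 6 appears only in G's list, so G = 6.
Among the 7 still-open variables, 5 fits only L (and all 7 values in {1, 2, 3, 4, 5, 7, 8} must be used), so L = 5.
The 3 variables H, I, J are confined to {1, 7, 8}, which locks those values in; drop them from F, K, M.
So 4 goes to F.

F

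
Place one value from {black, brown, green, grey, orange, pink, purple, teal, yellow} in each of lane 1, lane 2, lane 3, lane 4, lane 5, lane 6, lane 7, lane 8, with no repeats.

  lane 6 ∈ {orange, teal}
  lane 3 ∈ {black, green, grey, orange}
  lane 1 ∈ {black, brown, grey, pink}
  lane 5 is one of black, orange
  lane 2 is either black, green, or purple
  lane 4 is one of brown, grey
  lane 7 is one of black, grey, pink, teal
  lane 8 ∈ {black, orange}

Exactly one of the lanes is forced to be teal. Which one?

lane 6

Among the 8 variables, purple fits only lane 2 (and all 8 values in {black, brown, green, grey, orange, pink, purple, teal} must be used), so lane 2 = purple.
The 7 still-open variables draw from only 7 values {black, brown, green, grey, orange, pink, teal}, so each is used; only lane 3 can be green, hence lane 3 = green.
lane 5 and lane 8 between them cover only {black, orange} — a naked pair. Remove those values from lane 1, lane 6, lane 7.
So teal goes to lane 6.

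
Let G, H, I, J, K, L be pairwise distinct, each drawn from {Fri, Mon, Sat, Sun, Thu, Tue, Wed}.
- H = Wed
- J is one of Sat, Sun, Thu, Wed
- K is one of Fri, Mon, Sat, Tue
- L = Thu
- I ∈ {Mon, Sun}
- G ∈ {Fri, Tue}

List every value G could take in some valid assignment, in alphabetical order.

H has just one choice, so H = Wed. So J can't be Wed.
L has just one choice, so L = Thu. Remove Thu from J.
No further eliminations apply; G can still be any of Fri, Tue.

Fri, Tue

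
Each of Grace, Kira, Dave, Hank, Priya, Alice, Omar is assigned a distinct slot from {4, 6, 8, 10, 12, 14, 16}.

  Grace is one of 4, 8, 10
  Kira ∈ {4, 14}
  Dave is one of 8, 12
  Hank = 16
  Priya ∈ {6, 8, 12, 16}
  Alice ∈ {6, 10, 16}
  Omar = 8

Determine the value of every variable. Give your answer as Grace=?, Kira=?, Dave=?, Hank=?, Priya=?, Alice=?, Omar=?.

Hank has just one choice, so Hank = 16. Eliminate 16 elsewhere: Priya, Alice.
Omar has just one choice, so Omar = 8. Remove 8 from Grace, Dave, Priya.
Dave's domain is down to {12}, so Dave = 12. Remove 12 from Priya.
Priya must be 6 (only option left). Eliminate 6 elsewhere: Alice.
Alice must be 10 (only option left). So Grace can't be 10.
Grace's domain is down to {4}, so Grace = 4. So Kira can't be 4.
Kira has just one choice, so Kira = 14.

Grace=4, Kira=14, Dave=12, Hank=16, Priya=6, Alice=10, Omar=8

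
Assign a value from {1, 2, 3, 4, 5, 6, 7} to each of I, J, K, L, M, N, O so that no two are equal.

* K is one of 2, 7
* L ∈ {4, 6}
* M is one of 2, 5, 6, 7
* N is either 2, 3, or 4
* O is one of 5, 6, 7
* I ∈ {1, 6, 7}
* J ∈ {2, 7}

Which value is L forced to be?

Among the 7 variables, 1 fits only I (and all 7 values in {1, 2, 3, 4, 5, 6, 7} must be used), so I = 1.
The 6 still-open variables together cover exactly {2, 3, 4, 5, 6, 7} — 6 values for 6 variables — and 3 appears only in N's list, so N = 3.
Among the 5 still-open variables, 4 fits only L (and all 5 values in {2, 4, 5, 6, 7} must be used), so L = 4.

4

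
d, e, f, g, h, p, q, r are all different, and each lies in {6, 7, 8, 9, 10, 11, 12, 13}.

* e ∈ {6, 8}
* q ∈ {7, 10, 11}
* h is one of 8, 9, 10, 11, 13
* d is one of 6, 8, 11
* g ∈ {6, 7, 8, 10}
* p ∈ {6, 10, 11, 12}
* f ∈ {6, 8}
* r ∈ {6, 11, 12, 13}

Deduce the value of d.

11

The 8 variables draw from only 8 values {6, 7, 8, 9, 10, 11, 12, 13}, so each is used; only h can be 9, hence h = 9.
The 7 still-open variables together cover exactly {6, 7, 8, 10, 11, 12, 13} — 7 values for 7 variables — and 13 appears only in r's list, so r = 13.
Among the 6 still-open variables, 12 fits only p (and all 6 values in {6, 7, 8, 10, 11, 12} must be used), so p = 12.
e and f share exactly the 2 values {6, 8}; by pigeonhole those values go to them, so strike 6, 8 from d, g.
So d = 11.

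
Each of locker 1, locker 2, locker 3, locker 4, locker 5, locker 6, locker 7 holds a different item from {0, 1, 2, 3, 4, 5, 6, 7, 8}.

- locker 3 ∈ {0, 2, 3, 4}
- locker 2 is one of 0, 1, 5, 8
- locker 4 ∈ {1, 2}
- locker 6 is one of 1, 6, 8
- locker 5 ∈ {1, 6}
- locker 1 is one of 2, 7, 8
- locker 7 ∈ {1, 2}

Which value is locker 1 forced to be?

7

locker 4 and locker 7 between them cover only {1, 2} — a naked pair. Remove those values from locker 1, locker 2, locker 3, locker 5, locker 6.
That leaves locker 5 = 6. Eliminate 6 elsewhere: locker 6.
locker 6 must be 8 (only option left). Strike 8 from locker 1, locker 2.
So locker 1 = 7.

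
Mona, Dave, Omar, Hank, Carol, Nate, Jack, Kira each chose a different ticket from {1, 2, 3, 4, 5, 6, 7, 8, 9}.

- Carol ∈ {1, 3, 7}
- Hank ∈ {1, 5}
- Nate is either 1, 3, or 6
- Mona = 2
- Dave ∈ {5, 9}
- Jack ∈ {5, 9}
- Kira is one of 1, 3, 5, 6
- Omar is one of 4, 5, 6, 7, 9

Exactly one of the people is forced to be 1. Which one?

Hank

Mona has just one choice, so Mona = 2.
Among the 7 still-open variables, 4 fits only Omar (and all 7 values in {1, 3, 4, 5, 6, 7, 9} must be used), so Omar = 4.
The 6 still-open variables together cover exactly {1, 3, 5, 6, 7, 9} — 6 values for 6 variables — and 7 appears only in Carol's list, so Carol = 7.
The 2 variables Dave and Jack are confined to {5, 9}, which locks those values in; drop them from Hank, Kira.
So 1 goes to Hank.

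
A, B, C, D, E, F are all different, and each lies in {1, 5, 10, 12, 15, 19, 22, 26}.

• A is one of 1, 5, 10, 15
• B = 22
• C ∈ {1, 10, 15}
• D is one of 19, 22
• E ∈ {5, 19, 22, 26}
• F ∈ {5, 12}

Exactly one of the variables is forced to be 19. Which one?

D

B must be 22 (only option left). Strike 22 from D, E.
So 19 goes to D.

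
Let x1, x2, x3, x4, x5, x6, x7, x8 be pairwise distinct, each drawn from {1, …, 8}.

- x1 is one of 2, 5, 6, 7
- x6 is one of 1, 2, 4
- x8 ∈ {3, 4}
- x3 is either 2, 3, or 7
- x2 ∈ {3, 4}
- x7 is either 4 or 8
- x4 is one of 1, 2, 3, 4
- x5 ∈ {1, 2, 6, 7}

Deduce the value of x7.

8

The 8 variables together cover exactly {1, 2, 3, 4, 5, 6, 7, 8} — 8 values for 8 variables — and 5 appears only in x1's list, so x1 = 5.
Among the 7 still-open variables, 6 fits only x5 (and all 7 values in {1, 2, 3, 4, 6, 7, 8} must be used), so x5 = 6.
Among the 6 still-open variables, 7 fits only x3 (and all 6 values in {1, 2, 3, 4, 7, 8} must be used), so x3 = 7.
Among the 5 still-open variables, 8 fits only x7 (and all 5 values in {1, 2, 3, 4, 8} must be used), so x7 = 8.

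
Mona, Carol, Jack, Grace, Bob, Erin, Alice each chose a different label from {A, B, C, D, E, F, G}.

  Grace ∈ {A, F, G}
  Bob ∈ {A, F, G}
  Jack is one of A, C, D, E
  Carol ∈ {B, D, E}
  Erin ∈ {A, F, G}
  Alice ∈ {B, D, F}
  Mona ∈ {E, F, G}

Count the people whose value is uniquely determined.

2

The 7 variables together cover exactly {A, B, C, D, E, F, G} — 7 values for 7 variables — and C appears only in Jack's list, so Jack = C.
Grace, Bob, Erin between them cover only {A, F, G} — a naked triple. Remove those values from Mona, Alice.
Mona must be E (only option left). Remove E from Carol.
Determined: Mona=E, Jack=C. The other people each still have more than one consistent value. That makes 2.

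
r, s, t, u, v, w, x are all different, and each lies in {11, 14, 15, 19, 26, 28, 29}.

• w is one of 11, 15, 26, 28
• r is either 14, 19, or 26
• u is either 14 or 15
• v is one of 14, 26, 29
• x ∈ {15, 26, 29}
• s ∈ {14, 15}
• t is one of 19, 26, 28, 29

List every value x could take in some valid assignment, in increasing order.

Among the 7 variables, 11 fits only w (and all 7 values in {11, 14, 15, 19, 26, 28, 29} must be used), so w = 11.
The 6 still-open variables draw from only 6 values {14, 15, 19, 26, 28, 29}, so each is used; only t can be 28, hence t = 28.
The 5 still-open variables draw from only 5 values {14, 15, 19, 26, 29}, so each is used; only r can be 19, hence r = 19.
s and u share exactly the 2 values {14, 15}; by pigeonhole those values go to them, so strike 14, 15 from v, x.
No further eliminations apply; x can still be any of 26, 29.

26, 29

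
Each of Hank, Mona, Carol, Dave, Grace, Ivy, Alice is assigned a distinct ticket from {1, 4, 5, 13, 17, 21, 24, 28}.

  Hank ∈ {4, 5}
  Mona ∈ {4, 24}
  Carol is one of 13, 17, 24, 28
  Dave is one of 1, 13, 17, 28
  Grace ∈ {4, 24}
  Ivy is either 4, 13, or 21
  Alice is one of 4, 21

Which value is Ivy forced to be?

The 2 variables Mona and Grace are confined to {4, 24}, which locks those values in; drop them from Hank, Carol, Ivy, Alice.
Hank must be 5 (only option left).
Alice must be 21 (only option left). Strike 21 from Ivy.
So Ivy = 13.

13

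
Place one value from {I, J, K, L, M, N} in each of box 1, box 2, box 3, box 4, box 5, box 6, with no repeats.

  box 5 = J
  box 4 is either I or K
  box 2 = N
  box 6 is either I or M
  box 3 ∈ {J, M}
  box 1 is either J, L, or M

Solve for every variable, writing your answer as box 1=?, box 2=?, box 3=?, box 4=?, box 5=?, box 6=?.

box 1=L, box 2=N, box 3=M, box 4=K, box 5=J, box 6=I

box 2's domain is down to {N}, so box 2 = N.
box 5's domain is down to {J}, so box 5 = J. Remove J from box 1, box 3.
That leaves box 3 = M. Eliminate M elsewhere: box 1, box 6.
box 6 must be I (only option left). Eliminate I elsewhere: box 4.
That leaves box 1 = L.
box 4 must be K (only option left).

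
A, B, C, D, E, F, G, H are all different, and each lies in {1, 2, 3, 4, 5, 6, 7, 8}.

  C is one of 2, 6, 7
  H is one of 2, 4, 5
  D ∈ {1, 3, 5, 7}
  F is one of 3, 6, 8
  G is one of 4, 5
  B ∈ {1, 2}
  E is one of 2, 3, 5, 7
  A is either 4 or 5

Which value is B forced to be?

1

Among the 8 variables, 8 fits only F (and all 8 values in {1, 2, 3, 4, 5, 6, 7, 8} must be used), so F = 8.
The 7 still-open variables together cover exactly {1, 2, 3, 4, 5, 6, 7} — 7 values for 7 variables — and 6 appears only in C's list, so C = 6.
The 2 variables A and G are confined to {4, 5}, which locks those values in; drop them from D, E, H.
H has just one choice, so H = 2. Remove 2 from B, E.
So B = 1.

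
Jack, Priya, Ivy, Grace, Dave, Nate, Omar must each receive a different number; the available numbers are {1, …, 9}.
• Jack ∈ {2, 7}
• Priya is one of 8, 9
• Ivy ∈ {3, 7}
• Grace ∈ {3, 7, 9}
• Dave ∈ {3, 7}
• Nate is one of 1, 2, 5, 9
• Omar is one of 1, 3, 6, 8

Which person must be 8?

Priya

Ivy and Dave share exactly the 2 values {3, 7}; by pigeonhole those values go to them, so strike 3, 7 from Jack, Grace, Omar.
That leaves Jack = 2. Eliminate 2 elsewhere: Nate.
Grace's domain is down to {9}, so Grace = 9. Eliminate 9 elsewhere: Priya, Nate.
So 8 goes to Priya.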